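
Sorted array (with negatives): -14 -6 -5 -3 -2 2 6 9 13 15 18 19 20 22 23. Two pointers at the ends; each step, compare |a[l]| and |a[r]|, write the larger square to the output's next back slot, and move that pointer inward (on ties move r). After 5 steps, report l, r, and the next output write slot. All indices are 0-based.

[0,14] |-14|<=|23| out[14]=529 → r--
[0,13] |-14|<=|22| out[13]=484 → r--
[0,12] |-14|<=|20| out[12]=400 → r--
[0,11] |-14|<=|19| out[11]=361 → r--
[0,10] |-14|<=|18| out[10]=324 → r--

l=0, r=9, next write slot=9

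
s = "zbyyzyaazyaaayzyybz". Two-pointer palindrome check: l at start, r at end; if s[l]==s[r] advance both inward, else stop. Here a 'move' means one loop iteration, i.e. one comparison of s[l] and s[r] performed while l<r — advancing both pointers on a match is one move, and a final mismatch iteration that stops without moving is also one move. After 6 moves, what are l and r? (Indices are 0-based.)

l=6, r=12

l=0 r=18: 'z'=='z', l++,r--
l=1 r=17: 'b'=='b', l++,r--
l=2 r=16: 'y'=='y', l++,r--
l=3 r=15: 'y'=='y', l++,r--
l=4 r=14: 'z'=='z', l++,r--
l=5 r=13: 'y'=='y', l++,r--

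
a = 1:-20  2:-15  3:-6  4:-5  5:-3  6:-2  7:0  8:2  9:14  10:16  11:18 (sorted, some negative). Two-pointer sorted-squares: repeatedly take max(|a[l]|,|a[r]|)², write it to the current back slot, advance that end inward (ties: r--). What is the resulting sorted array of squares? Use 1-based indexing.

[0, 4, 4, 9, 25, 36, 196, 225, 256, 324, 400]

[1,11] |-20|>|18| out[11]=400 → l++
[2,11] |-15|<=|18| out[10]=324 → r--
[2,10] |-15|<=|16| out[9]=256 → r--
[2,9] |-15|>|14| out[8]=225 → l++
[3,9] |-6|<=|14| out[7]=196 → r--
[3,8] |-6|>|2| out[6]=36 → l++
[4,8] |-5|>|2| out[5]=25 → l++
[5,8] |-3|>|2| out[4]=9 → l++
[6,8] |-2|<=|2| out[3]=4 → r--
[6,7] |-2|>|0| out[2]=4 → l++
[7,7] |0|<=|0| out[1]=0 → r--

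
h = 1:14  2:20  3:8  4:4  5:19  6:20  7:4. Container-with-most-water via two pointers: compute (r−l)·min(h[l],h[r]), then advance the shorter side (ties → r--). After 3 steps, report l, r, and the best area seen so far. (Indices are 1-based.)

l=1 r=7: min(14,4)*6=24 best=24 *, r--
l=1 r=6: min(14,20)*5=70 best=70 *, l++
l=2 r=6: min(20,20)*4=80 best=80 *, r--

l=2, r=5, best area=80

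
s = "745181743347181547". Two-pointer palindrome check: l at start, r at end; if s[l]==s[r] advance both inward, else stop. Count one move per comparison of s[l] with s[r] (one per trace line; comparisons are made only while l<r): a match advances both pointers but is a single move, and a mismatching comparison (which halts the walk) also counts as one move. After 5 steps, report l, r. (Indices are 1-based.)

l=6, r=13

l=1 r=18: '7'=='7', l++,r--
l=2 r=17: '4'=='4', l++,r--
l=3 r=16: '5'=='5', l++,r--
l=4 r=15: '1'=='1', l++,r--
l=5 r=14: '8'=='8', l++,r--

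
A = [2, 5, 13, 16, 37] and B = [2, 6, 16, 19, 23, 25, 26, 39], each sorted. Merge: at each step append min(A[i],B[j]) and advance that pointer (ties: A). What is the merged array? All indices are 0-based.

[2, 2, 5, 6, 13, 16, 16, 19, 23, 25, 26, 37, 39]

[i=0,j=0] A[i]=2<=B[j]=2 take 2 → i++
[i=1,j=0] A[i]=5>B[j]=2 take 2 → j++
[i=1,j=1] A[i]=5<=B[j]=6 take 5 → i++
[i=2,j=1] A[i]=13>B[j]=6 take 6 → j++
[i=2,j=2] A[i]=13<=B[j]=16 take 13 → i++
[i=3,j=2] A[i]=16<=B[j]=16 take 16 → i++
[i=4,j=2] A[i]=37>B[j]=16 take 16 → j++
[i=4,j=3] A[i]=37>B[j]=19 take 19 → j++
[i=4,j=4] A[i]=37>B[j]=23 take 23 → j++
[i=4,j=5] A[i]=37>B[j]=25 take 25 → j++
[i=4,j=6] A[i]=37>B[j]=26 take 26 → j++
[i=4,j=7] A[i]=37<=B[j]=39 take 37 → i++
[i=5,j=7] A done, take B[j]=39 → j++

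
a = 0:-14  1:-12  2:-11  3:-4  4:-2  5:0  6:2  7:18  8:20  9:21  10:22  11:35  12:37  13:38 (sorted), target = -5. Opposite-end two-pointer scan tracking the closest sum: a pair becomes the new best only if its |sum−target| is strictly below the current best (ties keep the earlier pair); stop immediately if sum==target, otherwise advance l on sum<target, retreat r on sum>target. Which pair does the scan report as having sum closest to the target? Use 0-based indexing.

l=0 r=13: -14+38=24 d=29 *, r--
l=0 r=12: -14+37=23 d=28 *, r--
l=0 r=11: -14+35=21 d=26 *, r--
l=0 r=10: -14+22=8 d=13 *, r--
l=0 r=9: -14+21=7 d=12 *, r--
l=0 r=8: -14+20=6 d=11 *, r--
l=0 r=7: -14+18=4 d=9 *, r--
l=0 r=6: -14+2=-12 d=7 *, l++
l=1 r=6: -12+2=-10 d=5 *, l++
l=2 r=6: -11+2=-9 d=4 *, l++
l=3 r=6: -4+2=-2 d=3 *, r--
l=3 r=5: -4+0=-4 d=1 *, r--
l=3 r=4: -4+-2=-6 d=1, l++

pair (-4, 0) with sum -4 (|Δ|=1)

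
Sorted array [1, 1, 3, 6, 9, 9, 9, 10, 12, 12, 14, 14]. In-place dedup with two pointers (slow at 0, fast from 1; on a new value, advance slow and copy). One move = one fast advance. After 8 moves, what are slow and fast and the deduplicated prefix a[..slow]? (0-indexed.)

(s=0,f=1) a[fast]=1=a[slow] dup → fast++
(s=0,f=2) a[fast]=3≠a[slow]=1 write a[1]=3 → slow++,fast++
(s=1,f=3) a[fast]=6≠a[slow]=3 write a[2]=6 → slow++,fast++
(s=2,f=4) a[fast]=9≠a[slow]=6 write a[3]=9 → slow++,fast++
(s=3,f=5) a[fast]=9=a[slow] dup → fast++
(s=3,f=6) a[fast]=9=a[slow] dup → fast++
(s=3,f=7) a[fast]=10≠a[slow]=9 write a[4]=10 → slow++,fast++
(s=4,f=8) a[fast]=12≠a[slow]=10 write a[5]=12 → slow++,fast++

slow=5, fast=9, prefix=[1, 3, 6, 9, 10, 12]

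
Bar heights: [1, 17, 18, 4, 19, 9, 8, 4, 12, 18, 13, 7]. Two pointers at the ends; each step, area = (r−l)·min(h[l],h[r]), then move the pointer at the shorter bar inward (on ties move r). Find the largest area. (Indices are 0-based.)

max area = 136

[0,11] min(1,7)*11=11 best=11 * → l++
[1,11] min(17,7)*10=70 best=70 * → r--
[1,10] min(17,13)*9=117 best=117 * → r--
[1,9] min(17,18)*8=136 best=136 * → l++
[2,9] min(18,18)*7=126 best=136 → r--
[2,8] min(18,12)*6=72 best=136 → r--
[2,7] min(18,4)*5=20 best=136 → r--
[2,6] min(18,8)*4=32 best=136 → r--
[2,5] min(18,9)*3=27 best=136 → r--
[2,4] min(18,19)*2=36 best=136 → l++
[3,4] min(4,19)*1=4 best=136 → l++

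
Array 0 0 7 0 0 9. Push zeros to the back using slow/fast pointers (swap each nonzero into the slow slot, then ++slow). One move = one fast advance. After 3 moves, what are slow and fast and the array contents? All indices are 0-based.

slow=1, fast=3, a=[7, 0, 0, 0, 0, 9]

(s=0,f=0) a[fast]=0 → fast++
(s=0,f=1) a[fast]=0 → fast++
(s=0,f=2) a[fast]=7≠0 swap→a[0]=7 → slow++,fast++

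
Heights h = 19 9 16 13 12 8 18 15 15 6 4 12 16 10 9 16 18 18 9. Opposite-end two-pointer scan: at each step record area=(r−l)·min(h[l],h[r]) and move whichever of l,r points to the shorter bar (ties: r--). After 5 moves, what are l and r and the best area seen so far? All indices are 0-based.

l=0 r=18: min(19,9)*18=162 best=162 *, r--
l=0 r=17: min(19,18)*17=306 best=306 *, r--
l=0 r=16: min(19,18)*16=288 best=306, r--
l=0 r=15: min(19,16)*15=240 best=306, r--
l=0 r=14: min(19,9)*14=126 best=306, r--

l=0, r=13, best area=306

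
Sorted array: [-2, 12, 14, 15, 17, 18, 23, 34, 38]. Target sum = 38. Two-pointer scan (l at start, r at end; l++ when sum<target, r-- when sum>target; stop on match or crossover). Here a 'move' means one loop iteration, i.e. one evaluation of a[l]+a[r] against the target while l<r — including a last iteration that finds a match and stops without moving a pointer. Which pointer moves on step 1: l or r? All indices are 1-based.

l=1 r=9: -2+38=36 <38, l++

l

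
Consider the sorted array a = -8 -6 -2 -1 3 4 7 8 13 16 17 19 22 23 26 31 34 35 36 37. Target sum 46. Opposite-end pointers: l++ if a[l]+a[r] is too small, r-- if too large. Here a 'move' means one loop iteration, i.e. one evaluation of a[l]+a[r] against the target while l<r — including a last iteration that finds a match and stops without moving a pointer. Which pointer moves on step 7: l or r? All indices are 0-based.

l=0 r=19: -8+37=29 <46, l++
l=1 r=19: -6+37=31 <46, l++
l=2 r=19: -2+37=35 <46, l++
l=3 r=19: -1+37=36 <46, l++
l=4 r=19: 3+37=40 <46, l++
l=5 r=19: 4+37=41 <46, l++
l=6 r=19: 7+37=44 <46, l++

l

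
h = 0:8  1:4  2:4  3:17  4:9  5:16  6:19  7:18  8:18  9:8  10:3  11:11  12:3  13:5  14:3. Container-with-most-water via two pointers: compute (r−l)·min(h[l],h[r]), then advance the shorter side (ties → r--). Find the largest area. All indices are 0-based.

max area = 88

l=0 r=14: min(8,3)*14=42 best=42 *, r--
l=0 r=13: min(8,5)*13=65 best=65 *, r--
l=0 r=12: min(8,3)*12=36 best=65, r--
l=0 r=11: min(8,11)*11=88 best=88 *, l++
l=1 r=11: min(4,11)*10=40 best=88, l++
l=2 r=11: min(4,11)*9=36 best=88, l++
l=3 r=11: min(17,11)*8=88 best=88, r--
l=3 r=10: min(17,3)*7=21 best=88, r--
l=3 r=9: min(17,8)*6=48 best=88, r--
l=3 r=8: min(17,18)*5=85 best=88, l++
l=4 r=8: min(9,18)*4=36 best=88, l++
l=5 r=8: min(16,18)*3=48 best=88, l++
l=6 r=8: min(19,18)*2=36 best=88, r--
l=6 r=7: min(19,18)*1=18 best=88, r--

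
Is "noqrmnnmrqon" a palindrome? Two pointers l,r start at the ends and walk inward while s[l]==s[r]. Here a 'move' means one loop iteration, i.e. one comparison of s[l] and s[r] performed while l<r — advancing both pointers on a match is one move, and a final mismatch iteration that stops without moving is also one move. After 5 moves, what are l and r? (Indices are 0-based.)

l=5, r=6

[0,11] 'n'=='n' → l++,r--
[1,10] 'o'=='o' → l++,r--
[2,9] 'q'=='q' → l++,r--
[3,8] 'r'=='r' → l++,r--
[4,7] 'm'=='m' → l++,r--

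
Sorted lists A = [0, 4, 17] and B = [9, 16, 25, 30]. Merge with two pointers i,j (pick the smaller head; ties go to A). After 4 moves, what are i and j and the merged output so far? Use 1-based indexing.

i=3, j=3, merged so far=[0, 4, 9, 16]

i=1 j=1: A[i]=0<=B[j]=9 take 0, i++
i=2 j=1: A[i]=4<=B[j]=9 take 4, i++
i=3 j=1: A[i]=17>B[j]=9 take 9, j++
i=3 j=2: A[i]=17>B[j]=16 take 16, j++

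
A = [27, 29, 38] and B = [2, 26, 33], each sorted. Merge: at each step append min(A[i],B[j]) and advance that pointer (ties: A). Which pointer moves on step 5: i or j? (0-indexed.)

[i=0,j=0] A[i]=27>B[j]=2 take 2 → j++
[i=0,j=1] A[i]=27>B[j]=26 take 26 → j++
[i=0,j=2] A[i]=27<=B[j]=33 take 27 → i++
[i=1,j=2] A[i]=29<=B[j]=33 take 29 → i++
[i=2,j=2] A[i]=38>B[j]=33 take 33 → j++

j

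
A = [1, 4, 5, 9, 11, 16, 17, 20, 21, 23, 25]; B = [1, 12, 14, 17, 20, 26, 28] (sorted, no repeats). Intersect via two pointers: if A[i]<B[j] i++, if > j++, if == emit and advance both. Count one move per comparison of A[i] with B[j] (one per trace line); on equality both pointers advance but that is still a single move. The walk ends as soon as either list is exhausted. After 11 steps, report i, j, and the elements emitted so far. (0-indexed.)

[i=0,j=0] 1==1 emit → i++,j++
[i=1,j=1] 4<12 → i++
[i=2,j=1] 5<12 → i++
[i=3,j=1] 9<12 → i++
[i=4,j=1] 11<12 → i++
[i=5,j=1] 16>12 → j++
[i=5,j=2] 16>14 → j++
[i=5,j=3] 16<17 → i++
[i=6,j=3] 17==17 emit → i++,j++
[i=7,j=4] 20==20 emit → i++,j++
[i=8,j=5] 21<26 → i++

i=9, j=5, emitted=[1, 17, 20]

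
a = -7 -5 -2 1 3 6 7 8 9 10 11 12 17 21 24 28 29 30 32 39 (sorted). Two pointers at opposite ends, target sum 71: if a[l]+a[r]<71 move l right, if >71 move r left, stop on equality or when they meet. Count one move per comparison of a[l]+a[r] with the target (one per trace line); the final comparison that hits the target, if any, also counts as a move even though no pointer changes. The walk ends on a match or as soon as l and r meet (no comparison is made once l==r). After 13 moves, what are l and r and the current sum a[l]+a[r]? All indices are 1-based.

l=14, r=20, sum=60

[1,20] -7+39=32 <71 → l++
[2,20] -5+39=34 <71 → l++
[3,20] -2+39=37 <71 → l++
[4,20] 1+39=40 <71 → l++
[5,20] 3+39=42 <71 → l++
[6,20] 6+39=45 <71 → l++
[7,20] 7+39=46 <71 → l++
[8,20] 8+39=47 <71 → l++
[9,20] 9+39=48 <71 → l++
[10,20] 10+39=49 <71 → l++
[11,20] 11+39=50 <71 → l++
[12,20] 12+39=51 <71 → l++
[13,20] 17+39=56 <71 → l++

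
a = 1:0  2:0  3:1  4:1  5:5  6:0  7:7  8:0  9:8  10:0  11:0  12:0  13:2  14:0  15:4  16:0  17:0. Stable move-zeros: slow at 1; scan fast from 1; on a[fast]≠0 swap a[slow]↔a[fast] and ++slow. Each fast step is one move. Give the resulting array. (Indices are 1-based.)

[1, 1, 5, 7, 8, 2, 4, 0, 0, 0, 0, 0, 0, 0, 0, 0, 0]

slow=1 fast=1: a[fast]=0, fast++
slow=1 fast=2: a[fast]=0, fast++
slow=1 fast=3: a[fast]=1≠0 swap→a[1]=1, slow++,fast++
slow=2 fast=4: a[fast]=1≠0 swap→a[2]=1, slow++,fast++
slow=3 fast=5: a[fast]=5≠0 swap→a[3]=5, slow++,fast++
slow=4 fast=6: a[fast]=0, fast++
slow=4 fast=7: a[fast]=7≠0 swap→a[4]=7, slow++,fast++
slow=5 fast=8: a[fast]=0, fast++
slow=5 fast=9: a[fast]=8≠0 swap→a[5]=8, slow++,fast++
slow=6 fast=10: a[fast]=0, fast++
slow=6 fast=11: a[fast]=0, fast++
slow=6 fast=12: a[fast]=0, fast++
slow=6 fast=13: a[fast]=2≠0 swap→a[6]=2, slow++,fast++
slow=7 fast=14: a[fast]=0, fast++
slow=7 fast=15: a[fast]=4≠0 swap→a[7]=4, slow++,fast++
slow=8 fast=16: a[fast]=0, fast++
slow=8 fast=17: a[fast]=0, fast++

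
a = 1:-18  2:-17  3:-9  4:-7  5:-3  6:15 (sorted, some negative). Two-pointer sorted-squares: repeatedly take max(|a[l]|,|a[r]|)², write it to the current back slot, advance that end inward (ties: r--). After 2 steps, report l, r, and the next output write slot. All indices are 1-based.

l=3, r=6, next write slot=4

l=1 r=6: |-18|>|15| out[6]=324, l++
l=2 r=6: |-17|>|15| out[5]=289, l++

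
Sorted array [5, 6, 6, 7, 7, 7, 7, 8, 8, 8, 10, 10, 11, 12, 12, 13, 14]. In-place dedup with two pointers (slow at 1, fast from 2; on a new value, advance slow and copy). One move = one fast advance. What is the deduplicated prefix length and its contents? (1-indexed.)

slow=1 fast=2: a[fast]=6≠a[slow]=5 write a[2]=6, slow++,fast++
slow=2 fast=3: a[fast]=6=a[slow] dup, fast++
slow=2 fast=4: a[fast]=7≠a[slow]=6 write a[3]=7, slow++,fast++
slow=3 fast=5: a[fast]=7=a[slow] dup, fast++
slow=3 fast=6: a[fast]=7=a[slow] dup, fast++
slow=3 fast=7: a[fast]=7=a[slow] dup, fast++
slow=3 fast=8: a[fast]=8≠a[slow]=7 write a[4]=8, slow++,fast++
slow=4 fast=9: a[fast]=8=a[slow] dup, fast++
slow=4 fast=10: a[fast]=8=a[slow] dup, fast++
slow=4 fast=11: a[fast]=10≠a[slow]=8 write a[5]=10, slow++,fast++
slow=5 fast=12: a[fast]=10=a[slow] dup, fast++
slow=5 fast=13: a[fast]=11≠a[slow]=10 write a[6]=11, slow++,fast++
slow=6 fast=14: a[fast]=12≠a[slow]=11 write a[7]=12, slow++,fast++
slow=7 fast=15: a[fast]=12=a[slow] dup, fast++
slow=7 fast=16: a[fast]=13≠a[slow]=12 write a[8]=13, slow++,fast++
slow=8 fast=17: a[fast]=14≠a[slow]=13 write a[9]=14, slow++,fast++

length 9; prefix = [5, 6, 7, 8, 10, 11, 12, 13, 14]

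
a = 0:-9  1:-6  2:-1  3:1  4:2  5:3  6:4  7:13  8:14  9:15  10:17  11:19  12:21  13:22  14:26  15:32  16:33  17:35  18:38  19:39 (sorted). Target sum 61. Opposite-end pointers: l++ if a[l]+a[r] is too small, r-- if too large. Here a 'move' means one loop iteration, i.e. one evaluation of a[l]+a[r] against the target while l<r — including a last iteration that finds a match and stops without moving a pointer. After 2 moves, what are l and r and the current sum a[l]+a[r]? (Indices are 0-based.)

l=0 r=19: -9+39=30 <61, l++
l=1 r=19: -6+39=33 <61, l++

l=2, r=19, sum=38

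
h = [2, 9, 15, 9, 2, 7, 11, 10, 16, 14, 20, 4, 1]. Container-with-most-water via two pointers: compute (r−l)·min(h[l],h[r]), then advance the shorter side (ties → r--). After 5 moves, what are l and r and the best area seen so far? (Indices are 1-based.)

l=1 r=13: min(2,1)*12=12 best=12 *, r--
l=1 r=12: min(2,4)*11=22 best=22 *, l++
l=2 r=12: min(9,4)*10=40 best=40 *, r--
l=2 r=11: min(9,20)*9=81 best=81 *, l++
l=3 r=11: min(15,20)*8=120 best=120 *, l++

l=4, r=11, best area=120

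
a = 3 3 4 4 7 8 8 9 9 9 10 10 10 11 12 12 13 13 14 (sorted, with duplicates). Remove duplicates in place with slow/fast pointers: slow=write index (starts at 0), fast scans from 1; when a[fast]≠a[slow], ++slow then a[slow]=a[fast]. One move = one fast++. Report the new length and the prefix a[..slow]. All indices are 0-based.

slow=0 fast=1: a[fast]=3=a[slow] dup, fast++
slow=0 fast=2: a[fast]=4≠a[slow]=3 write a[1]=4, slow++,fast++
slow=1 fast=3: a[fast]=4=a[slow] dup, fast++
slow=1 fast=4: a[fast]=7≠a[slow]=4 write a[2]=7, slow++,fast++
slow=2 fast=5: a[fast]=8≠a[slow]=7 write a[3]=8, slow++,fast++
slow=3 fast=6: a[fast]=8=a[slow] dup, fast++
slow=3 fast=7: a[fast]=9≠a[slow]=8 write a[4]=9, slow++,fast++
slow=4 fast=8: a[fast]=9=a[slow] dup, fast++
slow=4 fast=9: a[fast]=9=a[slow] dup, fast++
slow=4 fast=10: a[fast]=10≠a[slow]=9 write a[5]=10, slow++,fast++
slow=5 fast=11: a[fast]=10=a[slow] dup, fast++
slow=5 fast=12: a[fast]=10=a[slow] dup, fast++
slow=5 fast=13: a[fast]=11≠a[slow]=10 write a[6]=11, slow++,fast++
slow=6 fast=14: a[fast]=12≠a[slow]=11 write a[7]=12, slow++,fast++
slow=7 fast=15: a[fast]=12=a[slow] dup, fast++
slow=7 fast=16: a[fast]=13≠a[slow]=12 write a[8]=13, slow++,fast++
slow=8 fast=17: a[fast]=13=a[slow] dup, fast++
slow=8 fast=18: a[fast]=14≠a[slow]=13 write a[9]=14, slow++,fast++

length 10; prefix = [3, 4, 7, 8, 9, 10, 11, 12, 13, 14]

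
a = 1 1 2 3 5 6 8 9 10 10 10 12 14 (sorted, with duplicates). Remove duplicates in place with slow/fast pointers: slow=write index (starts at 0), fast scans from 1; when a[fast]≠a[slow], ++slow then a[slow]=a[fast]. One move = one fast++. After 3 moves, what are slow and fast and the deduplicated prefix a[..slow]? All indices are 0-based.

slow=0 fast=1: a[fast]=1=a[slow] dup, fast++
slow=0 fast=2: a[fast]=2≠a[slow]=1 write a[1]=2, slow++,fast++
slow=1 fast=3: a[fast]=3≠a[slow]=2 write a[2]=3, slow++,fast++

slow=2, fast=4, prefix=[1, 2, 3]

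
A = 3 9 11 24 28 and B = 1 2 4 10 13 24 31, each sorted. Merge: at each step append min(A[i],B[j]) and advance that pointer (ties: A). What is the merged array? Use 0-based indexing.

[1, 2, 3, 4, 9, 10, 11, 13, 24, 24, 28, 31]

[i=0,j=0] A[i]=3>B[j]=1 take 1 → j++
[i=0,j=1] A[i]=3>B[j]=2 take 2 → j++
[i=0,j=2] A[i]=3<=B[j]=4 take 3 → i++
[i=1,j=2] A[i]=9>B[j]=4 take 4 → j++
[i=1,j=3] A[i]=9<=B[j]=10 take 9 → i++
[i=2,j=3] A[i]=11>B[j]=10 take 10 → j++
[i=2,j=4] A[i]=11<=B[j]=13 take 11 → i++
[i=3,j=4] A[i]=24>B[j]=13 take 13 → j++
[i=3,j=5] A[i]=24<=B[j]=24 take 24 → i++
[i=4,j=5] A[i]=28>B[j]=24 take 24 → j++
[i=4,j=6] A[i]=28<=B[j]=31 take 28 → i++
[i=5,j=6] A done, take B[j]=31 → j++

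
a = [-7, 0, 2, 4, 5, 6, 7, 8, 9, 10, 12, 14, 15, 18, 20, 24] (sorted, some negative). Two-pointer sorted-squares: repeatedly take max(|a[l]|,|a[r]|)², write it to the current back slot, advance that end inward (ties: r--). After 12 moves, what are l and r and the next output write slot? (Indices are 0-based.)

l=0 r=15: |-7|<=|24| out[15]=576, r--
l=0 r=14: |-7|<=|20| out[14]=400, r--
l=0 r=13: |-7|<=|18| out[13]=324, r--
l=0 r=12: |-7|<=|15| out[12]=225, r--
l=0 r=11: |-7|<=|14| out[11]=196, r--
l=0 r=10: |-7|<=|12| out[10]=144, r--
l=0 r=9: |-7|<=|10| out[9]=100, r--
l=0 r=8: |-7|<=|9| out[8]=81, r--
l=0 r=7: |-7|<=|8| out[7]=64, r--
l=0 r=6: |-7|<=|7| out[6]=49, r--
l=0 r=5: |-7|>|6| out[5]=49, l++
l=1 r=5: |0|<=|6| out[4]=36, r--

l=1, r=4, next write slot=3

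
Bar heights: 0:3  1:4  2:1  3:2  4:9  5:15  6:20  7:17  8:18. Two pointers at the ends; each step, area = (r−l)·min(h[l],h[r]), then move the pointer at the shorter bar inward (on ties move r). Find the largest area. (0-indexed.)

max area = 45

l=0 r=8: min(3,18)*8=24 best=24 *, l++
l=1 r=8: min(4,18)*7=28 best=28 *, l++
l=2 r=8: min(1,18)*6=6 best=28, l++
l=3 r=8: min(2,18)*5=10 best=28, l++
l=4 r=8: min(9,18)*4=36 best=36 *, l++
l=5 r=8: min(15,18)*3=45 best=45 *, l++
l=6 r=8: min(20,18)*2=36 best=45, r--
l=6 r=7: min(20,17)*1=17 best=45, r--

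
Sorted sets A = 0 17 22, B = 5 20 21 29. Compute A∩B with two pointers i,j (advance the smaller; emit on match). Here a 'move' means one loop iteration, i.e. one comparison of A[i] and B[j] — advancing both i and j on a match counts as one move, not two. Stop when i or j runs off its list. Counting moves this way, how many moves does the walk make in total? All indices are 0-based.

[i=0,j=0] 0<5 → i++
[i=1,j=0] 17>5 → j++
[i=1,j=1] 17<20 → i++
[i=2,j=1] 22>20 → j++
[i=2,j=2] 22>21 → j++
[i=2,j=3] 22<29 → i++

6 moves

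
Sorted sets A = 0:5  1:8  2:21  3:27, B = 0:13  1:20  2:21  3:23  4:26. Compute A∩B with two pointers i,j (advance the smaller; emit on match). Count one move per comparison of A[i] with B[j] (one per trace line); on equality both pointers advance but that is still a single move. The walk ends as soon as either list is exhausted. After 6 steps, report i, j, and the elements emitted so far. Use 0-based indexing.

i=3, j=4, emitted=[21]

i=0 j=0: 5<13, i++
i=1 j=0: 8<13, i++
i=2 j=0: 21>13, j++
i=2 j=1: 21>20, j++
i=2 j=2: 21==21 emit, i++,j++
i=3 j=3: 27>23, j++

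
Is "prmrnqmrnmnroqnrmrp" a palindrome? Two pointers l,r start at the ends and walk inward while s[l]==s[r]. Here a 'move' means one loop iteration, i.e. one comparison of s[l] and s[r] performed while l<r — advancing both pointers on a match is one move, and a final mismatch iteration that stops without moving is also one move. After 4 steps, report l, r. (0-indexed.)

l=0 r=18: 'p'=='p', l++,r--
l=1 r=17: 'r'=='r', l++,r--
l=2 r=16: 'm'=='m', l++,r--
l=3 r=15: 'r'=='r', l++,r--

l=4, r=14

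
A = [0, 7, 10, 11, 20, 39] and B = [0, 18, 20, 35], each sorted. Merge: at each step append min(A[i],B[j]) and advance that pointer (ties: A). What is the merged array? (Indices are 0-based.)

i=0 j=0: A[i]=0<=B[j]=0 take 0, i++
i=1 j=0: A[i]=7>B[j]=0 take 0, j++
i=1 j=1: A[i]=7<=B[j]=18 take 7, i++
i=2 j=1: A[i]=10<=B[j]=18 take 10, i++
i=3 j=1: A[i]=11<=B[j]=18 take 11, i++
i=4 j=1: A[i]=20>B[j]=18 take 18, j++
i=4 j=2: A[i]=20<=B[j]=20 take 20, i++
i=5 j=2: A[i]=39>B[j]=20 take 20, j++
i=5 j=3: A[i]=39>B[j]=35 take 35, j++
i=5 j=4: B done, take A[i]=39, i++

[0, 0, 7, 10, 11, 18, 20, 20, 35, 39]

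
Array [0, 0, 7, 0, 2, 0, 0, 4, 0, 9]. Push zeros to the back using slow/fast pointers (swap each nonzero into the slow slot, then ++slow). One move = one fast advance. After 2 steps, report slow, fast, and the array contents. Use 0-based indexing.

slow=0 fast=0: a[fast]=0, fast++
slow=0 fast=1: a[fast]=0, fast++

slow=0, fast=2, a=[0, 0, 7, 0, 2, 0, 0, 4, 0, 9]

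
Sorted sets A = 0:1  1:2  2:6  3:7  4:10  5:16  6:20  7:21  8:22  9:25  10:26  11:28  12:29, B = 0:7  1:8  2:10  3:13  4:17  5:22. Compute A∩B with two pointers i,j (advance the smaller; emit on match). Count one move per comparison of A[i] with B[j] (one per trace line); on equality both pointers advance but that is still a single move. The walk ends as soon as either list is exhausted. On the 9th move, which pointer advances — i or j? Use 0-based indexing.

j

i=0 j=0: 1<7, i++
i=1 j=0: 2<7, i++
i=2 j=0: 6<7, i++
i=3 j=0: 7==7 emit, i++,j++
i=4 j=1: 10>8, j++
i=4 j=2: 10==10 emit, i++,j++
i=5 j=3: 16>13, j++
i=5 j=4: 16<17, i++
i=6 j=4: 20>17, j++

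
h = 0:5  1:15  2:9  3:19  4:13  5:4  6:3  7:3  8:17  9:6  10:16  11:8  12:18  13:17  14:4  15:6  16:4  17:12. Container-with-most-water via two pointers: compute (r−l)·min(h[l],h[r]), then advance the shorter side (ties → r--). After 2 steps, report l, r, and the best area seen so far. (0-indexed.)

[0,17] min(5,12)*17=85 best=85 * → l++
[1,17] min(15,12)*16=192 best=192 * → r--

l=1, r=16, best area=192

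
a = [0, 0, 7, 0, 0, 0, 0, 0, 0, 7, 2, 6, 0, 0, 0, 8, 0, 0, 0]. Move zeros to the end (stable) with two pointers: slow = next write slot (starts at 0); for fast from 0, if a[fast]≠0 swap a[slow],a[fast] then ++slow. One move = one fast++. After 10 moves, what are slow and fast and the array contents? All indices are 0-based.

slow=2, fast=10, a=[7, 7, 0, 0, 0, 0, 0, 0, 0, 0, 2, 6, 0, 0, 0, 8, 0, 0, 0]

(s=0,f=0) a[fast]=0 → fast++
(s=0,f=1) a[fast]=0 → fast++
(s=0,f=2) a[fast]=7≠0 swap→a[0]=7 → slow++,fast++
(s=1,f=3) a[fast]=0 → fast++
(s=1,f=4) a[fast]=0 → fast++
(s=1,f=5) a[fast]=0 → fast++
(s=1,f=6) a[fast]=0 → fast++
(s=1,f=7) a[fast]=0 → fast++
(s=1,f=8) a[fast]=0 → fast++
(s=1,f=9) a[fast]=7≠0 swap→a[1]=7 → slow++,fast++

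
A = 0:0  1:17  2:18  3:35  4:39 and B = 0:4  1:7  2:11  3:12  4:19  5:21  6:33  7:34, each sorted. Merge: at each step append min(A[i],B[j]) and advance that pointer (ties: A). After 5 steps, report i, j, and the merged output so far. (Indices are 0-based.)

i=1, j=4, merged so far=[0, 4, 7, 11, 12]

[i=0,j=0] A[i]=0<=B[j]=4 take 0 → i++
[i=1,j=0] A[i]=17>B[j]=4 take 4 → j++
[i=1,j=1] A[i]=17>B[j]=7 take 7 → j++
[i=1,j=2] A[i]=17>B[j]=11 take 11 → j++
[i=1,j=3] A[i]=17>B[j]=12 take 12 → j++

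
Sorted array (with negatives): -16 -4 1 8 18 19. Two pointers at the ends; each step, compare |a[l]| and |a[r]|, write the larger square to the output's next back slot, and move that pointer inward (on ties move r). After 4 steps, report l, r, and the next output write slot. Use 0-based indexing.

[0,5] |-16|<=|19| out[5]=361 → r--
[0,4] |-16|<=|18| out[4]=324 → r--
[0,3] |-16|>|8| out[3]=256 → l++
[1,3] |-4|<=|8| out[2]=64 → r--

l=1, r=2, next write slot=1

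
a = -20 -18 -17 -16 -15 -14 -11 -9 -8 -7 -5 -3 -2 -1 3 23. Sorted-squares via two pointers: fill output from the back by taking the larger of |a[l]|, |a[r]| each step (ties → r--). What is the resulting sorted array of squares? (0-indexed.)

[1, 4, 9, 9, 25, 49, 64, 81, 121, 196, 225, 256, 289, 324, 400, 529]

[0,15] |-20|<=|23| out[15]=529 → r--
[0,14] |-20|>|3| out[14]=400 → l++
[1,14] |-18|>|3| out[13]=324 → l++
[2,14] |-17|>|3| out[12]=289 → l++
[3,14] |-16|>|3| out[11]=256 → l++
[4,14] |-15|>|3| out[10]=225 → l++
[5,14] |-14|>|3| out[9]=196 → l++
[6,14] |-11|>|3| out[8]=121 → l++
[7,14] |-9|>|3| out[7]=81 → l++
[8,14] |-8|>|3| out[6]=64 → l++
[9,14] |-7|>|3| out[5]=49 → l++
[10,14] |-5|>|3| out[4]=25 → l++
[11,14] |-3|<=|3| out[3]=9 → r--
[11,13] |-3|>|-1| out[2]=9 → l++
[12,13] |-2|>|-1| out[1]=4 → l++
[13,13] |-1|<=|-1| out[0]=1 → r--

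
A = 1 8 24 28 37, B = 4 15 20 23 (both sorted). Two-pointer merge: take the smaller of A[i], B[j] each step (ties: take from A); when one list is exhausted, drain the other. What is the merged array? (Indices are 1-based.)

i=1 j=1: A[i]=1<=B[j]=4 take 1, i++
i=2 j=1: A[i]=8>B[j]=4 take 4, j++
i=2 j=2: A[i]=8<=B[j]=15 take 8, i++
i=3 j=2: A[i]=24>B[j]=15 take 15, j++
i=3 j=3: A[i]=24>B[j]=20 take 20, j++
i=3 j=4: A[i]=24>B[j]=23 take 23, j++
i=3 j=5: B done, take A[i]=24, i++
i=4 j=5: B done, take A[i]=28, i++
i=5 j=5: B done, take A[i]=37, i++

[1, 4, 8, 15, 20, 23, 24, 28, 37]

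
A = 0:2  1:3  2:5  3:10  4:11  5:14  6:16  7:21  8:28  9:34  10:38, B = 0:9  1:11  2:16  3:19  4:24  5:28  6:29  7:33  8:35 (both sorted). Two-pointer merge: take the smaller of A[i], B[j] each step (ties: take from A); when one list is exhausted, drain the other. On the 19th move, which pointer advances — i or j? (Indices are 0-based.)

j

[i=0,j=0] A[i]=2<=B[j]=9 take 2 → i++
[i=1,j=0] A[i]=3<=B[j]=9 take 3 → i++
[i=2,j=0] A[i]=5<=B[j]=9 take 5 → i++
[i=3,j=0] A[i]=10>B[j]=9 take 9 → j++
[i=3,j=1] A[i]=10<=B[j]=11 take 10 → i++
[i=4,j=1] A[i]=11<=B[j]=11 take 11 → i++
[i=5,j=1] A[i]=14>B[j]=11 take 11 → j++
[i=5,j=2] A[i]=14<=B[j]=16 take 14 → i++
[i=6,j=2] A[i]=16<=B[j]=16 take 16 → i++
[i=7,j=2] A[i]=21>B[j]=16 take 16 → j++
[i=7,j=3] A[i]=21>B[j]=19 take 19 → j++
[i=7,j=4] A[i]=21<=B[j]=24 take 21 → i++
[i=8,j=4] A[i]=28>B[j]=24 take 24 → j++
[i=8,j=5] A[i]=28<=B[j]=28 take 28 → i++
[i=9,j=5] A[i]=34>B[j]=28 take 28 → j++
[i=9,j=6] A[i]=34>B[j]=29 take 29 → j++
[i=9,j=7] A[i]=34>B[j]=33 take 33 → j++
[i=9,j=8] A[i]=34<=B[j]=35 take 34 → i++
[i=10,j=8] A[i]=38>B[j]=35 take 35 → j++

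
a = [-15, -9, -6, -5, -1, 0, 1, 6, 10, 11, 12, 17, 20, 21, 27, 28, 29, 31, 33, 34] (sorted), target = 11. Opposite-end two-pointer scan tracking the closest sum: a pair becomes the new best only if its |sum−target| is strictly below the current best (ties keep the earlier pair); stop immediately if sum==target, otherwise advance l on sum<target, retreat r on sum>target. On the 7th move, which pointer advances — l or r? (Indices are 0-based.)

l

l=0 r=19: -15+34=19 d=8 *, r--
l=0 r=18: -15+33=18 d=7 *, r--
l=0 r=17: -15+31=16 d=5 *, r--
l=0 r=16: -15+29=14 d=3 *, r--
l=0 r=15: -15+28=13 d=2 *, r--
l=0 r=14: -15+27=12 d=1 *, r--
l=0 r=13: -15+21=6 d=5, l++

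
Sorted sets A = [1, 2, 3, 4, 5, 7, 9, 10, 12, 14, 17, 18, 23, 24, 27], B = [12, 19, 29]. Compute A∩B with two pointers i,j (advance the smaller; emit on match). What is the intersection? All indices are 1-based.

intersection = [12]

[i=1,j=1] 1<12 → i++
[i=2,j=1] 2<12 → i++
[i=3,j=1] 3<12 → i++
[i=4,j=1] 4<12 → i++
[i=5,j=1] 5<12 → i++
[i=6,j=1] 7<12 → i++
[i=7,j=1] 9<12 → i++
[i=8,j=1] 10<12 → i++
[i=9,j=1] 12==12 emit → i++,j++
[i=10,j=2] 14<19 → i++
[i=11,j=2] 17<19 → i++
[i=12,j=2] 18<19 → i++
[i=13,j=2] 23>19 → j++
[i=13,j=3] 23<29 → i++
[i=14,j=3] 24<29 → i++
[i=15,j=3] 27<29 → i++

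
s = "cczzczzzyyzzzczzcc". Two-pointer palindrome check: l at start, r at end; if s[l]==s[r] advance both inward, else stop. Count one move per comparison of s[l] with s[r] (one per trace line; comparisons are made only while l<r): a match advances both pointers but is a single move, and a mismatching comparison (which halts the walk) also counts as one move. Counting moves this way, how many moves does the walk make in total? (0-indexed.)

9 moves

l=0 r=17: 'c'=='c', l++,r--
l=1 r=16: 'c'=='c', l++,r--
l=2 r=15: 'z'=='z', l++,r--
l=3 r=14: 'z'=='z', l++,r--
l=4 r=13: 'c'=='c', l++,r--
l=5 r=12: 'z'=='z', l++,r--
l=6 r=11: 'z'=='z', l++,r--
l=7 r=10: 'z'=='z', l++,r--
l=8 r=9: 'y'=='y', l++,r--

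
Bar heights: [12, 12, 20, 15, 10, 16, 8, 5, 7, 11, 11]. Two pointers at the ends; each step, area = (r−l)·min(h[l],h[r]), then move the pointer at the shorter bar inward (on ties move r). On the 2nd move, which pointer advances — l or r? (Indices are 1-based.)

l=1 r=11: min(12,11)*10=110 best=110 *, r--
l=1 r=10: min(12,11)*9=99 best=110, r--

r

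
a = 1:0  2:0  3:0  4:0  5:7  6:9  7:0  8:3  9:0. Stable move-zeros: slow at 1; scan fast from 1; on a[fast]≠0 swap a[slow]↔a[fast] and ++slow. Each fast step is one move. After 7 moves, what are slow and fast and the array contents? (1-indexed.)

(s=1,f=1) a[fast]=0 → fast++
(s=1,f=2) a[fast]=0 → fast++
(s=1,f=3) a[fast]=0 → fast++
(s=1,f=4) a[fast]=0 → fast++
(s=1,f=5) a[fast]=7≠0 swap→a[1]=7 → slow++,fast++
(s=2,f=6) a[fast]=9≠0 swap→a[2]=9 → slow++,fast++
(s=3,f=7) a[fast]=0 → fast++

slow=3, fast=8, a=[7, 9, 0, 0, 0, 0, 0, 3, 0]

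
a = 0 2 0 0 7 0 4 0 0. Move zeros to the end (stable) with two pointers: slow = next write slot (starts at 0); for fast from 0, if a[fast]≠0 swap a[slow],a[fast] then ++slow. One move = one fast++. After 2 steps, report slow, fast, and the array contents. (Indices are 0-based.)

(s=0,f=0) a[fast]=0 → fast++
(s=0,f=1) a[fast]=2≠0 swap→a[0]=2 → slow++,fast++

slow=1, fast=2, a=[2, 0, 0, 0, 7, 0, 4, 0, 0]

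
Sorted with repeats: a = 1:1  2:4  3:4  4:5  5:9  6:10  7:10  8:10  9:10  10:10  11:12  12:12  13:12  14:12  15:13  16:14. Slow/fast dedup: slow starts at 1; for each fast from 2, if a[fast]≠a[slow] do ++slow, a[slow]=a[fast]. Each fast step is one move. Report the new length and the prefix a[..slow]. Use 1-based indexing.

slow=1 fast=2: a[fast]=4≠a[slow]=1 write a[2]=4, slow++,fast++
slow=2 fast=3: a[fast]=4=a[slow] dup, fast++
slow=2 fast=4: a[fast]=5≠a[slow]=4 write a[3]=5, slow++,fast++
slow=3 fast=5: a[fast]=9≠a[slow]=5 write a[4]=9, slow++,fast++
slow=4 fast=6: a[fast]=10≠a[slow]=9 write a[5]=10, slow++,fast++
slow=5 fast=7: a[fast]=10=a[slow] dup, fast++
slow=5 fast=8: a[fast]=10=a[slow] dup, fast++
slow=5 fast=9: a[fast]=10=a[slow] dup, fast++
slow=5 fast=10: a[fast]=10=a[slow] dup, fast++
slow=5 fast=11: a[fast]=12≠a[slow]=10 write a[6]=12, slow++,fast++
slow=6 fast=12: a[fast]=12=a[slow] dup, fast++
slow=6 fast=13: a[fast]=12=a[slow] dup, fast++
slow=6 fast=14: a[fast]=12=a[slow] dup, fast++
slow=6 fast=15: a[fast]=13≠a[slow]=12 write a[7]=13, slow++,fast++
slow=7 fast=16: a[fast]=14≠a[slow]=13 write a[8]=14, slow++,fast++

length 8; prefix = [1, 4, 5, 9, 10, 12, 13, 14]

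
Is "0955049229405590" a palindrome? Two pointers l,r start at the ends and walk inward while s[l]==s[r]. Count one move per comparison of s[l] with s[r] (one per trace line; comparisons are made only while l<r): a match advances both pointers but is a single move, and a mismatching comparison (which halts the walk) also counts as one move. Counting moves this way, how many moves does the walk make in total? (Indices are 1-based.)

8 moves

[1,16] '0'=='0' → l++,r--
[2,15] '9'=='9' → l++,r--
[3,14] '5'=='5' → l++,r--
[4,13] '5'=='5' → l++,r--
[5,12] '0'=='0' → l++,r--
[6,11] '4'=='4' → l++,r--
[7,10] '9'=='9' → l++,r--
[8,9] '2'=='2' → l++,r--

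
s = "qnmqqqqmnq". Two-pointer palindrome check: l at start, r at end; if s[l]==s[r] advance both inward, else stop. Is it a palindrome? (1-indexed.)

l=1 r=10: 'q'=='q', l++,r--
l=2 r=9: 'n'=='n', l++,r--
l=3 r=8: 'm'=='m', l++,r--
l=4 r=7: 'q'=='q', l++,r--
l=5 r=6: 'q'=='q', l++,r--

palindrome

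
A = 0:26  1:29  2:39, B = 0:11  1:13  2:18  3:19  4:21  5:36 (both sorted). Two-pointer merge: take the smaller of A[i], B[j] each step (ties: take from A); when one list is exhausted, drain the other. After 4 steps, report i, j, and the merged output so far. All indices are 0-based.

i=0, j=4, merged so far=[11, 13, 18, 19]

[i=0,j=0] A[i]=26>B[j]=11 take 11 → j++
[i=0,j=1] A[i]=26>B[j]=13 take 13 → j++
[i=0,j=2] A[i]=26>B[j]=18 take 18 → j++
[i=0,j=3] A[i]=26>B[j]=19 take 19 → j++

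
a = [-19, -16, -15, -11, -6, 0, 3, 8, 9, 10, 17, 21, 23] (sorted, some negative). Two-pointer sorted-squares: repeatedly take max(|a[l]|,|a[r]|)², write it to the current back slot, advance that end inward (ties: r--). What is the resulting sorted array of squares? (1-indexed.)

[0, 9, 36, 64, 81, 100, 121, 225, 256, 289, 361, 441, 529]

l=1 r=13: |-19|<=|23| out[13]=529, r--
l=1 r=12: |-19|<=|21| out[12]=441, r--
l=1 r=11: |-19|>|17| out[11]=361, l++
l=2 r=11: |-16|<=|17| out[10]=289, r--
l=2 r=10: |-16|>|10| out[9]=256, l++
l=3 r=10: |-15|>|10| out[8]=225, l++
l=4 r=10: |-11|>|10| out[7]=121, l++
l=5 r=10: |-6|<=|10| out[6]=100, r--
l=5 r=9: |-6|<=|9| out[5]=81, r--
l=5 r=8: |-6|<=|8| out[4]=64, r--
l=5 r=7: |-6|>|3| out[3]=36, l++
l=6 r=7: |0|<=|3| out[2]=9, r--
l=6 r=6: |0|<=|0| out[1]=0, r--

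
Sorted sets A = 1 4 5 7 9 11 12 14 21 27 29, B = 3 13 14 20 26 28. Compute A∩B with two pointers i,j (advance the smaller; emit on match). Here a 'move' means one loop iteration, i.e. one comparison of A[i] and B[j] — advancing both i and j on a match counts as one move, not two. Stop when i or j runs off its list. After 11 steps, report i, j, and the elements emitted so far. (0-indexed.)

i=8, j=4, emitted=[14]

i=0 j=0: 1<3, i++
i=1 j=0: 4>3, j++
i=1 j=1: 4<13, i++
i=2 j=1: 5<13, i++
i=3 j=1: 7<13, i++
i=4 j=1: 9<13, i++
i=5 j=1: 11<13, i++
i=6 j=1: 12<13, i++
i=7 j=1: 14>13, j++
i=7 j=2: 14==14 emit, i++,j++
i=8 j=3: 21>20, j++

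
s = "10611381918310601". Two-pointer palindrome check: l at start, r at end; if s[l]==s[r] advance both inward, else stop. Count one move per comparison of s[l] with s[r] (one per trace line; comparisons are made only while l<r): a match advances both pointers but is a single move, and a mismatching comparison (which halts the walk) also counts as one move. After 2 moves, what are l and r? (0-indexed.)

l=0 r=16: '1'=='1', l++,r--
l=1 r=15: '0'=='0', l++,r--

l=2, r=14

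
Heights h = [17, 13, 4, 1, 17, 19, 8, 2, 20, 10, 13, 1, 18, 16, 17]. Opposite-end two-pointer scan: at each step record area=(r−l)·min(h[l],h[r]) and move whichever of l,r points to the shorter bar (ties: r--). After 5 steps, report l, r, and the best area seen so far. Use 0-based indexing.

l=0 r=14: min(17,17)*14=238 best=238 *, r--
l=0 r=13: min(17,16)*13=208 best=238, r--
l=0 r=12: min(17,18)*12=204 best=238, l++
l=1 r=12: min(13,18)*11=143 best=238, l++
l=2 r=12: min(4,18)*10=40 best=238, l++

l=3, r=12, best area=238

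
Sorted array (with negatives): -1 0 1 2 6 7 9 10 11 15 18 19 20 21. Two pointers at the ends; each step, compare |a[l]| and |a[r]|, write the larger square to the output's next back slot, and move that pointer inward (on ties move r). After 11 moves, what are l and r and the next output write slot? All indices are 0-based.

l=0 r=13: |-1|<=|21| out[13]=441, r--
l=0 r=12: |-1|<=|20| out[12]=400, r--
l=0 r=11: |-1|<=|19| out[11]=361, r--
l=0 r=10: |-1|<=|18| out[10]=324, r--
l=0 r=9: |-1|<=|15| out[9]=225, r--
l=0 r=8: |-1|<=|11| out[8]=121, r--
l=0 r=7: |-1|<=|10| out[7]=100, r--
l=0 r=6: |-1|<=|9| out[6]=81, r--
l=0 r=5: |-1|<=|7| out[5]=49, r--
l=0 r=4: |-1|<=|6| out[4]=36, r--
l=0 r=3: |-1|<=|2| out[3]=4, r--

l=0, r=2, next write slot=2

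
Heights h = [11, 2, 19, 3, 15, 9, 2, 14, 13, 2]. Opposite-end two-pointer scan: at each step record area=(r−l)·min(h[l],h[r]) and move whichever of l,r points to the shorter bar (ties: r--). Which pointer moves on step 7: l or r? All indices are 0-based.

l=0 r=9: min(11,2)*9=18 best=18 *, r--
l=0 r=8: min(11,13)*8=88 best=88 *, l++
l=1 r=8: min(2,13)*7=14 best=88, l++
l=2 r=8: min(19,13)*6=78 best=88, r--
l=2 r=7: min(19,14)*5=70 best=88, r--
l=2 r=6: min(19,2)*4=8 best=88, r--
l=2 r=5: min(19,9)*3=27 best=88, r--

r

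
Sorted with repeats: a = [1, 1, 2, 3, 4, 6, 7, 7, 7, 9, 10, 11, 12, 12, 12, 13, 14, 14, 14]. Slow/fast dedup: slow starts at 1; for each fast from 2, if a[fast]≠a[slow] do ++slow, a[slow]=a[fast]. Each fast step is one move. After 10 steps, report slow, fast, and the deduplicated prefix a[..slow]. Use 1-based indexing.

slow=8, fast=12, prefix=[1, 2, 3, 4, 6, 7, 9, 10]

(s=1,f=2) a[fast]=1=a[slow] dup → fast++
(s=1,f=3) a[fast]=2≠a[slow]=1 write a[2]=2 → slow++,fast++
(s=2,f=4) a[fast]=3≠a[slow]=2 write a[3]=3 → slow++,fast++
(s=3,f=5) a[fast]=4≠a[slow]=3 write a[4]=4 → slow++,fast++
(s=4,f=6) a[fast]=6≠a[slow]=4 write a[5]=6 → slow++,fast++
(s=5,f=7) a[fast]=7≠a[slow]=6 write a[6]=7 → slow++,fast++
(s=6,f=8) a[fast]=7=a[slow] dup → fast++
(s=6,f=9) a[fast]=7=a[slow] dup → fast++
(s=6,f=10) a[fast]=9≠a[slow]=7 write a[7]=9 → slow++,fast++
(s=7,f=11) a[fast]=10≠a[slow]=9 write a[8]=10 → slow++,fast++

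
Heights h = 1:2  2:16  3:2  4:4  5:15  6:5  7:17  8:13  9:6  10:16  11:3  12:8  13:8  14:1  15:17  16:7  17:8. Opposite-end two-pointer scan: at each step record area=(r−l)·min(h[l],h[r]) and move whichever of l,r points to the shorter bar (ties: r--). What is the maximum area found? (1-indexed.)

max area = 208

l=1 r=17: min(2,8)*16=32 best=32 *, l++
l=2 r=17: min(16,8)*15=120 best=120 *, r--
l=2 r=16: min(16,7)*14=98 best=120, r--
l=2 r=15: min(16,17)*13=208 best=208 *, l++
l=3 r=15: min(2,17)*12=24 best=208, l++
l=4 r=15: min(4,17)*11=44 best=208, l++
l=5 r=15: min(15,17)*10=150 best=208, l++
l=6 r=15: min(5,17)*9=45 best=208, l++
l=7 r=15: min(17,17)*8=136 best=208, r--
l=7 r=14: min(17,1)*7=7 best=208, r--
l=7 r=13: min(17,8)*6=48 best=208, r--
l=7 r=12: min(17,8)*5=40 best=208, r--
l=7 r=11: min(17,3)*4=12 best=208, r--
l=7 r=10: min(17,16)*3=48 best=208, r--
l=7 r=9: min(17,6)*2=12 best=208, r--
l=7 r=8: min(17,13)*1=13 best=208, r--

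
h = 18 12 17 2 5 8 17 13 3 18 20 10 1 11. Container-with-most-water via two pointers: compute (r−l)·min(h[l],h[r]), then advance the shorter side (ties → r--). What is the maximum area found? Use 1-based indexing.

[1,14] min(18,11)*13=143 best=143 * → r--
[1,13] min(18,1)*12=12 best=143 → r--
[1,12] min(18,10)*11=110 best=143 → r--
[1,11] min(18,20)*10=180 best=180 * → l++
[2,11] min(12,20)*9=108 best=180 → l++
[3,11] min(17,20)*8=136 best=180 → l++
[4,11] min(2,20)*7=14 best=180 → l++
[5,11] min(5,20)*6=30 best=180 → l++
[6,11] min(8,20)*5=40 best=180 → l++
[7,11] min(17,20)*4=68 best=180 → l++
[8,11] min(13,20)*3=39 best=180 → l++
[9,11] min(3,20)*2=6 best=180 → l++
[10,11] min(18,20)*1=18 best=180 → l++

max area = 180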